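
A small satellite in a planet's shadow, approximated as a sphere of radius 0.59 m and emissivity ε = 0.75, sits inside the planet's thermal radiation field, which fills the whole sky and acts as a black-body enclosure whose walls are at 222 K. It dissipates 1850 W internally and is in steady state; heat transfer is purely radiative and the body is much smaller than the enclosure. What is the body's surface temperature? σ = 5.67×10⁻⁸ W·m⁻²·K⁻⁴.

T ≈ 334 K

For a small grey body in a large enclosure, net radiated power = εσA(T⁴ − T_w⁴).
Steady state: P = εσA(T⁴ − T_w⁴) with A = 4πr² = 4.374 m².
T⁴ = P/(εσA) + T_w⁴ = 1850/(0.75·5.67×10⁻⁸·4.374) + (222)⁴
    = 9.945×10⁹ + 2.429×10⁹ = 1.237×10¹⁰ K⁴.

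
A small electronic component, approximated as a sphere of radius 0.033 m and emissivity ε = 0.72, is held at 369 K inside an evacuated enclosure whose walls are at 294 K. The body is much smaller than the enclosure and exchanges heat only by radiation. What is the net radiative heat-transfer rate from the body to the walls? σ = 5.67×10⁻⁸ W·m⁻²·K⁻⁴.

P_net ≈ 6.18 W

For a small grey body in a large enclosure: P_net = εσA(T_body⁴ − T_wall⁴).
A = 4πr² = 0.01368 m²; T_body⁴ − T_wall⁴ = 1.854×10¹⁰ − 7.471×10⁹ = 1.107×10¹⁰ K⁴.
|P_net| = 0.72·5.67×10⁻⁸·0.01368·1.107×10¹⁰.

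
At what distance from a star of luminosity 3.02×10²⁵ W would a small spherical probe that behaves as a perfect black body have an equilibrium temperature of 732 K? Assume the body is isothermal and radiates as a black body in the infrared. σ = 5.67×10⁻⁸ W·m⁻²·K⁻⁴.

d ≈ 6.08×10⁹ m

For an isothermal black-emitting sphere, (1−a)S·πr² = σ·4πr²·T⁴ ⇒ S = 4σT⁴/(1−a).
S = 4·5.67×10⁻⁸·(732)⁴/1.00 = 65120 W/m².
Flux falls as S = L/(4πd²), so d = √(L/(4πS)) = √(3.02×10²⁵/(4π·65120)).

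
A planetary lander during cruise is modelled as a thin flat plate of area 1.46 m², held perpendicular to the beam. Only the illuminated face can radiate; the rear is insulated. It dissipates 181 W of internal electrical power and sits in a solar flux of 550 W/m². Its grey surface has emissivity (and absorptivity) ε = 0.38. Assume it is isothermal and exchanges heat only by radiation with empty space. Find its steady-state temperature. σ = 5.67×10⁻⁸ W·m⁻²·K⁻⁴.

T ≈ 353 K

At steady state, absorbed solar power + internal power = radiated power.
Absorbed: α·S·A_cross = 0.38·550·1.460 = 305.1 W (cross-section A).
Total input = 305.1 + 181 = 486.1 W.
Radiated: εσ·A_surf·T⁴ with A_surf = A = 1.460 m².
T⁴ = 486.1/(0.38·5.67×10⁻⁸·1.460) = 1.545×10¹⁰ K⁴.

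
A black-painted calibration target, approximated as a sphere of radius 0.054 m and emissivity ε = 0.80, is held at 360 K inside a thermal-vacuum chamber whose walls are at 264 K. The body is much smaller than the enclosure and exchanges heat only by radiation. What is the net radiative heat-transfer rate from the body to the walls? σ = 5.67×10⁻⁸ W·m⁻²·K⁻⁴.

P_net ≈ 19.8 W

For a small grey body in a large enclosure: P_net = εσA(T_body⁴ − T_wall⁴).
A = 4πr² = 0.03664 m²; T_body⁴ − T_wall⁴ = 1.680×10¹⁰ − 4.858×10⁹ = 1.194×10¹⁰ K⁴.
|P_net| = 0.80·5.67×10⁻⁸·0.03664·1.194×10¹⁰.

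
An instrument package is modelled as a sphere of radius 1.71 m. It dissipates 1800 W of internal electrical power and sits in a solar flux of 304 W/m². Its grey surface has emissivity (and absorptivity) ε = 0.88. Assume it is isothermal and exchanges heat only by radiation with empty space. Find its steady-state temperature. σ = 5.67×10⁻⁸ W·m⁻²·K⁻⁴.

At steady state, absorbed solar power + internal power = radiated power.
Absorbed: α·S·A_cross = 0.88·304·9.186 = 2458 W (cross-section πr²).
Total input = 2458 + 1800 = 4258 W.
Radiated: εσ·A_surf·T⁴ with A_surf = 4πr² = 36.75 m².
T⁴ = 4258/(0.88·5.67×10⁻⁸·36.75) = 2.322×10⁹ K⁴.

T ≈ 220 K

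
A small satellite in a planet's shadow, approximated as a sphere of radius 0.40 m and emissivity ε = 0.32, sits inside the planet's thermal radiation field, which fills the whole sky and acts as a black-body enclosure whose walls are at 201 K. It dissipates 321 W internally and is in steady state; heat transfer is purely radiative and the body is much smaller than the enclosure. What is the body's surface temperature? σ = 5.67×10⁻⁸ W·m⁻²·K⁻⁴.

For a small grey body in a large enclosure, net radiated power = εσA(T⁴ − T_w⁴).
Steady state: P = εσA(T⁴ − T_w⁴) with A = 4πr² = 2.011 m².
T⁴ = P/(εσA) + T_w⁴ = 321/(0.32·5.67×10⁻⁸·2.011) + (201)⁴
    = 8.799×10⁹ + 1.632×10⁹ = 1.043×10¹⁰ K⁴.

T ≈ 320 K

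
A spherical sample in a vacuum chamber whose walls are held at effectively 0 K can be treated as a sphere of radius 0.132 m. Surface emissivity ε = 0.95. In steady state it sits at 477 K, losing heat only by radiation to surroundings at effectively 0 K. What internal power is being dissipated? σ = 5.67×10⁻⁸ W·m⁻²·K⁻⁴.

P ≈ 611 W

Steady state: P = εσA T⁴.
A = 4πr² = 0.2190 m²; T⁴ = (477)⁴ = 5.177×10¹⁰ K⁴.
P = 0.95 × 5.67×10⁻⁸ × 0.2190 × 5.177×10¹⁰.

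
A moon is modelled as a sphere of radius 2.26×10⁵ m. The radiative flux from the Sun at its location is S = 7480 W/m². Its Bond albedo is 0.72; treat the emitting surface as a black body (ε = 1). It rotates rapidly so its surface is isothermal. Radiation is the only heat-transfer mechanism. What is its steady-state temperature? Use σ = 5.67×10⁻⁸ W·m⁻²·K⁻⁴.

T ≈ 310 K

At equilibrium, absorbed power = emitted power.
Absorbing cross-section = πr² = 1.605×10¹¹ m²; emitting surface = 4πr² = 6.418×10¹¹ m² (ratio 4).
(1−a)S·A_cross = εσ·A_surf·T⁴  ⇒  T⁴ = (1−a)S/(4σ).
T⁴ = 0.280·7480/(4·5.67×10⁻⁸) = 9.235×10⁹ K⁴.
T = (9.235×10⁹)^(1/4).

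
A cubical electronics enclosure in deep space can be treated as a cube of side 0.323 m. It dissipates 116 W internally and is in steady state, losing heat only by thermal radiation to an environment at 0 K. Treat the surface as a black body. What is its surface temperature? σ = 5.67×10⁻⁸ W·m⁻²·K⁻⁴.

Steady state: internal power = radiated power, P = εσA T⁴.
Radiating area A = 6L² = 0.6260 m².
T⁴ = P/(εσA) = 116/(1.0·5.67×10⁻⁸·0.6260) = 3.268×10⁹ K⁴.
T = (3.268×10⁹)^(1/4).

T ≈ 239 K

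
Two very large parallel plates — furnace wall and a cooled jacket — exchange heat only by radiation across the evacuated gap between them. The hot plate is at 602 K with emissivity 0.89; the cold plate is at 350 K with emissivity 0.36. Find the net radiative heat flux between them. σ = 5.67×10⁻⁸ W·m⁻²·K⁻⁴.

For two infinite grey parallel plates, q = σ(T₁⁴ − T₂⁴)/(1/ε₁ + 1/ε₂ − 1).
T₁⁴ − T₂⁴ = 1.313×10¹¹ − 1.501×10¹⁰ = 1.163×10¹¹ K⁴.
1/ε₁ + 1/ε₂ − 1 = 1.124 + 2.778 − 1 = 2.901.
q = 5.67×10⁻⁸ × 1.163×10¹¹ / 2.901.

q ≈ 2270 W/m²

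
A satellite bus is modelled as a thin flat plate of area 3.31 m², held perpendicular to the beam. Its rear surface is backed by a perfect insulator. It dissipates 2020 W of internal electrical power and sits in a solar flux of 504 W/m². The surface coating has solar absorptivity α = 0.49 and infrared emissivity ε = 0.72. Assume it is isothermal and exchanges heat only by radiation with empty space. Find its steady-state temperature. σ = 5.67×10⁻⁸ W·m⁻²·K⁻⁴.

At steady state, absorbed solar power + internal power = radiated power.
Absorbed: α·S·A_cross = 0.49·504·3.310 = 817.4 W (cross-section A).
Total input = 817.4 + 2020 = 2837 W.
Radiated: εσ·A_surf·T⁴ with A_surf = A = 3.310 m².
T⁴ = 2837/(0.72·5.67×10⁻⁸·3.310) = 2.100×10¹⁰ K⁴.

T ≈ 381 K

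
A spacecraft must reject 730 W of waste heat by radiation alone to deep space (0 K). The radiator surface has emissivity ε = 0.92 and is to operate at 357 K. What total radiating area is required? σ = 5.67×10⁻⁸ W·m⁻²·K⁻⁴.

A ≈ 0.862 m²

P = εσA T⁴ ⇒ A = P/(εσT⁴).
T⁴ = 1.624×10¹⁰ K⁴.
A = 730/(0.92 × 5.67×10⁻⁸ × 1.624×10¹⁰).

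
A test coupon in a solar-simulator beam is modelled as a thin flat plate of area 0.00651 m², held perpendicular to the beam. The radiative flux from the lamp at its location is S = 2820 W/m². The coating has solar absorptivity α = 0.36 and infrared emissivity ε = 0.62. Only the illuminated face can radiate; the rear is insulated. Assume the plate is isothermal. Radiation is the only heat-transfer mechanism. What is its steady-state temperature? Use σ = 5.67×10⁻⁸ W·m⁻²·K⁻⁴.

T ≈ 412 K

At equilibrium, absorbed power = emitted power.
Absorbing cross-section = A = 0.006510 m²; emitting surface = A = 0.006510 m² (ratio 1).
αS·A_cross = εσ·A_surf·T⁴  ⇒  T⁴ = αS/(ε·1σ).
T⁴ = 0.360·2820/(0.62·1·5.67×10⁻⁸) = 2.888×10¹⁰ K⁴.
T = (2.888×10¹⁰)^(1/4).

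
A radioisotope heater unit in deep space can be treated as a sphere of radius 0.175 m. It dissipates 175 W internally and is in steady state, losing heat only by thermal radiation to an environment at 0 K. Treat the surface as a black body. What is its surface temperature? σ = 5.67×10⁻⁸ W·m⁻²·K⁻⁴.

T ≈ 299 K

Steady state: internal power = radiated power, P = εσA T⁴.
Radiating area A = 4πr² = 0.3848 m².
T⁴ = P/(εσA) = 175/(1.0·5.67×10⁻⁸·0.3848) = 8.020×10⁹ K⁴.
T = (8.020×10⁹)^(1/4).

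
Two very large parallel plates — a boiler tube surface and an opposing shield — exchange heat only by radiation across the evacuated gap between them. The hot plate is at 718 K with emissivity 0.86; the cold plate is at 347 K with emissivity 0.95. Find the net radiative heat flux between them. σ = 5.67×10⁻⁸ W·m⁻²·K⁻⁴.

For two infinite grey parallel plates, q = σ(T₁⁴ − T₂⁴)/(1/ε₁ + 1/ε₂ − 1).
T₁⁴ − T₂⁴ = 2.658×10¹¹ − 1.450×10¹⁰ = 2.513×10¹¹ K⁴.
1/ε₁ + 1/ε₂ − 1 = 1.163 + 1.053 − 1 = 1.215.
q = 5.67×10⁻⁸ × 2.513×10¹¹ / 1.215.

q ≈ 11700 W/m²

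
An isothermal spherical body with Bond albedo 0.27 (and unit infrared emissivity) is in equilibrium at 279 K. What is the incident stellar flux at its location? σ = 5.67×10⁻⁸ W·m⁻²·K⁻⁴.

S ≈ 1880 W/m²

(1−a)S·πr² = σ·4πr²·T⁴ ⇒ S = 4σT⁴/(1−a).
S = 4·5.67×10⁻⁸·6.059×10⁹/0.730.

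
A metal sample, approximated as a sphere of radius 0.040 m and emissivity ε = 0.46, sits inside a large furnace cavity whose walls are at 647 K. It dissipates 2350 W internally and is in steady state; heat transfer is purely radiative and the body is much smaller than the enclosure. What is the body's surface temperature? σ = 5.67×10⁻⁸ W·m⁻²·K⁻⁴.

For a small grey body in a large enclosure, net radiated power = εσA(T⁴ − T_w⁴).
Steady state: P = εσA(T⁴ − T_w⁴) with A = 4πr² = 0.02011 m².
T⁴ = P/(εσA) + T_w⁴ = 2350/(0.46·5.67×10⁻⁸·0.02011) + (647)⁴
    = 4.481×10¹² + 1.752×10¹¹ = 4.656×10¹² K⁴.

T ≈ 1470 K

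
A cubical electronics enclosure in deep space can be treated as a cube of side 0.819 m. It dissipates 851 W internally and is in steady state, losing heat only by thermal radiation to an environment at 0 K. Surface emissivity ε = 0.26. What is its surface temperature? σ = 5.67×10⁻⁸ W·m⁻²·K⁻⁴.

T ≈ 346 K

Steady state: internal power = radiated power, P = εσA T⁴.
Radiating area A = 6L² = 4.025 m².
T⁴ = P/(εσA) = 851/(0.26·5.67×10⁻⁸·4.025) = 1.434×10¹⁰ K⁴.
T = (1.434×10¹⁰)^(1/4).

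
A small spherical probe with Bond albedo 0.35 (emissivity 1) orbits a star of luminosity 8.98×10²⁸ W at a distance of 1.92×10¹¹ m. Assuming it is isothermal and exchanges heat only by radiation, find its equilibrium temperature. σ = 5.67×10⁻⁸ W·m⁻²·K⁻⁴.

First find the stellar flux at distance d: S = L/(4πd²) = 8.98×10²⁸/(4π·(1.92×10¹¹)²) = 1.938×10⁵ W/m².
For an isothermal sphere, absorbed (1−a)S·πr² = emitted σ·4πr²·T⁴, so T⁴ = (1−a)S/(4σ).
T⁴ = 0.650·1.938×10⁵/(4·5.67×10⁻⁸) = 5.556×10¹¹ K⁴.

T ≈ 863 K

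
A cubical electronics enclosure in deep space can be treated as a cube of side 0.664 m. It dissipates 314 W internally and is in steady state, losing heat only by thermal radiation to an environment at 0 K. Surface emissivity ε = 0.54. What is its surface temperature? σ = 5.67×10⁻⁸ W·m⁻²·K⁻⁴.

Steady state: internal power = radiated power, P = εσA T⁴.
Radiating area A = 6L² = 2.645 m².
T⁴ = P/(εσA) = 314/(0.54·5.67×10⁻⁸·2.645) = 3.877×10⁹ K⁴.
T = (3.877×10⁹)^(1/4).

T ≈ 250 K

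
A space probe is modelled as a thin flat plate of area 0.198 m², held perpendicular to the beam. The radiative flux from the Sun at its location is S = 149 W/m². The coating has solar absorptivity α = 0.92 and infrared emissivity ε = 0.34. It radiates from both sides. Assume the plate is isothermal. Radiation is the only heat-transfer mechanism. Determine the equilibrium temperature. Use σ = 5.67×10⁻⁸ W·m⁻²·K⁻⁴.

At equilibrium, absorbed power = emitted power.
Absorbing cross-section = A = 0.1980 m²; emitting surface = 2A = 0.3960 m² (ratio 2).
αS·A_cross = εσ·A_surf·T⁴  ⇒  T⁴ = αS/(ε·2σ).
T⁴ = 0.920·149/(0.34·2·5.67×10⁻⁸) = 3.555×10⁹ K⁴.
T = (3.555×10⁹)^(1/4).

T ≈ 244 K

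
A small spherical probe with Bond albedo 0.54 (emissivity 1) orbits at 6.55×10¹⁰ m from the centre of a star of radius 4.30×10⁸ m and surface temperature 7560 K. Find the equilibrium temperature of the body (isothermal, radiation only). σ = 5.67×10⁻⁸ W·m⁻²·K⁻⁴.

T ≈ 357 K

The star's surface emits σT_*⁴; at distance d the flux is S = σT_*⁴(R_*/d)².
S = 5.67×10⁻⁸·(7560)⁴·(4.30×10⁸/6.55×10¹⁰)² = 7982 W/m².
For an isothermal sphere T⁴ = (1−a)S/(4σ) = 1.619×10¹⁰ K⁴.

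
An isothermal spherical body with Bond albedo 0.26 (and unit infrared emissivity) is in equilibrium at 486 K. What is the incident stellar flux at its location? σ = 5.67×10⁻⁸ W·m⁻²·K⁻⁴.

(1−a)S·πr² = σ·4πr²·T⁴ ⇒ S = 4σT⁴/(1−a).
S = 4·5.67×10⁻⁸·5.579×10¹⁰/0.740.

S ≈ 17100 W/m²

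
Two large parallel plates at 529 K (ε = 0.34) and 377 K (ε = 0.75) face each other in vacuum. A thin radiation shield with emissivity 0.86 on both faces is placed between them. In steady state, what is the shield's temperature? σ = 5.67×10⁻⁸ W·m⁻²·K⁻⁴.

T_s ≈ 445 K

In steady state the net flux on the hot side equals that on the cold side.
σ(T₁⁴−T_s⁴)/D₁ = σ(T_s⁴−T₂⁴)/D₂, with D₁ = 1/ε₁+1/ε_s−1 = 3.104, D₂ = 1/ε_s+1/ε₂−1 = 1.496.
Solve for T_s⁴: T_s⁴ = (D₂·T₁⁴ + D₁·T₂⁴)/(D₁+D₂) = 3.910×10¹⁰ K⁴.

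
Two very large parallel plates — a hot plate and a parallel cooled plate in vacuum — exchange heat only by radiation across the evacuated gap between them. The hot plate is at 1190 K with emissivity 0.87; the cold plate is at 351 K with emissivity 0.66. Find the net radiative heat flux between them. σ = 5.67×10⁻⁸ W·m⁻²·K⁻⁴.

For two infinite grey parallel plates, q = σ(T₁⁴ − T₂⁴)/(1/ε₁ + 1/ε₂ − 1).
T₁⁴ − T₂⁴ = 2.005×10¹² − 1.518×10¹⁰ = 1.990×10¹² K⁴.
1/ε₁ + 1/ε₂ − 1 = 1.149 + 1.515 − 1 = 1.665.
q = 5.67×10⁻⁸ × 1.990×10¹² / 1.665.

q ≈ 67800 W/m²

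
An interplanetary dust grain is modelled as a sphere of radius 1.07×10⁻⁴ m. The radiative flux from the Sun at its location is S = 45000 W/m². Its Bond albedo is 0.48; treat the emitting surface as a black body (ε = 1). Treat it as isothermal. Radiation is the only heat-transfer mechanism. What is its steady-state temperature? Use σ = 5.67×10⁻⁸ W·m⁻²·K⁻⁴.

T ≈ 567 K

At equilibrium, absorbed power = emitted power.
Absorbing cross-section = πr² = 3.597×10⁻⁸ m²; emitting surface = 4πr² = 1.439×10⁻⁷ m² (ratio 4).
(1−a)S·A_cross = εσ·A_surf·T⁴  ⇒  T⁴ = (1−a)S/(4σ).
T⁴ = 0.520·45000/(4·5.67×10⁻⁸) = 1.032×10¹¹ K⁴.
T = (1.032×10¹¹)^(1/4).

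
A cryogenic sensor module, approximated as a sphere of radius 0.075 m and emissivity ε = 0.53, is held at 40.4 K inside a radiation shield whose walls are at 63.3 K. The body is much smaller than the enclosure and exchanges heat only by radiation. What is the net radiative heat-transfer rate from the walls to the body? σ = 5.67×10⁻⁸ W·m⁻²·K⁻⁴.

P_net ≈ 0.0284 W

For a small grey body in a large enclosure: P_net = εσA(T_body⁴ − T_wall⁴).
A = 4πr² = 0.07069 m²; T_body⁴ − T_wall⁴ = 2.664×10⁶ − 1.606×10⁷ = -1.339×10⁷ K⁴.
|P_net| = 0.53·5.67×10⁻⁸·0.07069·1.339×10⁷.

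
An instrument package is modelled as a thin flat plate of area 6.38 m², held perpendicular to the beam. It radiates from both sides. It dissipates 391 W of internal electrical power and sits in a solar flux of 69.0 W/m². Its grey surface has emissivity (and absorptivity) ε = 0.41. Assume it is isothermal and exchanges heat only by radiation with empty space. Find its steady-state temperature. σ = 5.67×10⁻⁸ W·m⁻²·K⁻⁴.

At steady state, absorbed solar power + internal power = radiated power.
Absorbed: α·S·A_cross = 0.41·69.0·6.380 = 180.5 W (cross-section A).
Total input = 180.5 + 391 = 571.5 W.
Radiated: εσ·A_surf·T⁴ with A_surf = 2A = 12.76 m².
T⁴ = 571.5/(0.41·5.67×10⁻⁸·12.76) = 1.927×10⁹ K⁴.

T ≈ 210 K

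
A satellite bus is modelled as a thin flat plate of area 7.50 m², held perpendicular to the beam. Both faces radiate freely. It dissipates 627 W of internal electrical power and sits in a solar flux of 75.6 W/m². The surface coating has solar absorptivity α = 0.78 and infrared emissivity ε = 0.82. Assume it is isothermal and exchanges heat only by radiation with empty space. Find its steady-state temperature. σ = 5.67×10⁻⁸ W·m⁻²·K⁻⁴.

T ≈ 198 K

At steady state, absorbed solar power + internal power = radiated power.
Absorbed: α·S·A_cross = 0.78·75.6·7.500 = 442.3 W (cross-section A).
Total input = 442.3 + 627 = 1069 W.
Radiated: εσ·A_surf·T⁴ with A_surf = 2A = 15.00 m².
T⁴ = 1069/(0.82·5.67×10⁻⁸·15.00) = 1.533×10⁹ K⁴.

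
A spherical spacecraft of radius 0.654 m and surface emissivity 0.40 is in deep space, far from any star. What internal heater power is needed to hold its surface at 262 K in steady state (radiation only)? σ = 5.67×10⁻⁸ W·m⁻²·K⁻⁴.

P ≈ 574 W

P = εσ·4πr²·T⁴.
4πr² = 5.375 m²; T⁴ = 4.712×10⁹ K⁴.
P = 0.40·5.67×10⁻⁸·5.375·4.712×10⁹.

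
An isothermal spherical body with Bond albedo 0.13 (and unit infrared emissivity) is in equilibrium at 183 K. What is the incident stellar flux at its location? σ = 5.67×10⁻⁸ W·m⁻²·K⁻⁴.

(1−a)S·πr² = σ·4πr²·T⁴ ⇒ S = 4σT⁴/(1−a).
S = 4·5.67×10⁻⁸·1.122×10⁹/0.870.

S ≈ 292 W/m²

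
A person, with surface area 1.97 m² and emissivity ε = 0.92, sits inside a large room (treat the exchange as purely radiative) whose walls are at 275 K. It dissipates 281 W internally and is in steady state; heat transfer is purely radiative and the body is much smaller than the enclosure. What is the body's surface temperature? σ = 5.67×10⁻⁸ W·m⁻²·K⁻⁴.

T ≈ 303 K

For a small grey body in a large enclosure, net radiated power = εσA(T⁴ − T_w⁴).
Steady state: P = εσA(T⁴ − T_w⁴) with A = 1.97 m².
T⁴ = P/(εσA) + T_w⁴ = 281/(0.92·5.67×10⁻⁸·1.970) + (275)⁴
    = 2.734×10⁹ + 5.719×10⁹ = 8.454×10⁹ K⁴.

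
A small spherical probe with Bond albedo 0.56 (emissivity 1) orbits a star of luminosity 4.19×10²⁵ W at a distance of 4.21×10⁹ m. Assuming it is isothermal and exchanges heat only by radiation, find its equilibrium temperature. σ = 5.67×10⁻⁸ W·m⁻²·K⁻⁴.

First find the stellar flux at distance d: S = L/(4πd²) = 4.19×10²⁵/(4π·(4.21×10⁹)²) = 1.881×10⁵ W/m².
For an isothermal sphere, absorbed (1−a)S·πr² = emitted σ·4πr²·T⁴, so T⁴ = (1−a)S/(4σ).
T⁴ = 0.440·1.881×10⁵/(4·5.67×10⁻⁸) = 3.650×10¹¹ K⁴.

T ≈ 777 K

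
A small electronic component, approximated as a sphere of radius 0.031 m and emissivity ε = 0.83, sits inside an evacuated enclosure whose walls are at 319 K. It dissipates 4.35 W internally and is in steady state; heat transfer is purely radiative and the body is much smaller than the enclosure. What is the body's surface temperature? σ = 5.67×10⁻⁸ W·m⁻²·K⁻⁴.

T ≈ 366 K

For a small grey body in a large enclosure, net radiated power = εσA(T⁴ − T_w⁴).
Steady state: P = εσA(T⁴ − T_w⁴) with A = 4πr² = 0.01208 m².
T⁴ = P/(εσA) + T_w⁴ = 4.35/(0.83·5.67×10⁻⁸·0.01208) + (319)⁴
    = 7.654×10⁹ + 1.036×10¹⁰ = 1.801×10¹⁰ K⁴.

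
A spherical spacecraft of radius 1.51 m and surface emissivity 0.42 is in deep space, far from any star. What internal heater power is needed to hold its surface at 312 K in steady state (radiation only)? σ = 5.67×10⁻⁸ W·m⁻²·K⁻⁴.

P ≈ 6470 W

P = εσ·4πr²·T⁴.
4πr² = 28.65 m²; T⁴ = 9.476×10⁹ K⁴.
P = 0.42·5.67×10⁻⁸·28.65·9.476×10⁹.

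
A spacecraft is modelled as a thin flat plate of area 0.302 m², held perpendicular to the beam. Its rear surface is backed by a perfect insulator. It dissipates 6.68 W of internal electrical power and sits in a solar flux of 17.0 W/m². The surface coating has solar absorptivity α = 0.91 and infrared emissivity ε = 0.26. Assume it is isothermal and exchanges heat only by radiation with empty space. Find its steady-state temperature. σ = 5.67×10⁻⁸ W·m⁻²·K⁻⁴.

T ≈ 225 K

At steady state, absorbed solar power + internal power = radiated power.
Absorbed: α·S·A_cross = 0.91·17.0·0.3020 = 4.672 W (cross-section A).
Total input = 4.672 + 6.68 = 11.35 W.
Radiated: εσ·A_surf·T⁴ with A_surf = A = 0.3020 m².
T⁴ = 11.35/(0.26·5.67×10⁻⁸·0.3020) = 2.550×10⁹ K⁴.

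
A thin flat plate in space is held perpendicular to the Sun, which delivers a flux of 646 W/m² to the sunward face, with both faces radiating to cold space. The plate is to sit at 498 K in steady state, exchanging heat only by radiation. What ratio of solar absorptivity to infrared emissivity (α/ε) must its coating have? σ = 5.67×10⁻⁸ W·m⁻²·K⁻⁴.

Balance: αS·A = εσ·2A·T⁴ ⇒ α/ε = 2σT⁴/S.
α/ε = 2·5.67×10⁻⁸·(498)⁴/646 = 2·5.67×10⁻⁸·6.151×10¹⁰/646.

α/ε ≈ 10.8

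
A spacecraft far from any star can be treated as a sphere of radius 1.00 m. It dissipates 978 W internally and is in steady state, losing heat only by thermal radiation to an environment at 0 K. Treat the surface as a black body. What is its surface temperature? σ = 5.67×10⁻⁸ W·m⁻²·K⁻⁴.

T ≈ 192 K

Steady state: internal power = radiated power, P = εσA T⁴.
Radiating area A = 4πr² = 12.57 m².
T⁴ = P/(εσA) = 978/(1.0·5.67×10⁻⁸·12.57) = 1.373×10⁹ K⁴.
T = (1.373×10⁹)^(1/4).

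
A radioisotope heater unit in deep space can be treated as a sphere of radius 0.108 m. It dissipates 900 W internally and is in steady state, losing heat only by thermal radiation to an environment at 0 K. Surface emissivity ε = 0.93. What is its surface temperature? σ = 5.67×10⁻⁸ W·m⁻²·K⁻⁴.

T ≈ 584 K

Steady state: internal power = radiated power, P = εσA T⁴.
Radiating area A = 4πr² = 0.1466 m².
T⁴ = P/(εσA) = 900/(0.93·5.67×10⁻⁸·0.1466) = 1.164×10¹¹ K⁴.
T = (1.164×10¹¹)^(1/4).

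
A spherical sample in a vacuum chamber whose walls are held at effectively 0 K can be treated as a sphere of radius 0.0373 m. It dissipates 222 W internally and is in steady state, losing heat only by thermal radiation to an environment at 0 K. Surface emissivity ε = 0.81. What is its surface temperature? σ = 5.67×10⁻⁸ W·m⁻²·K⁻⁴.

T ≈ 725 K

Steady state: internal power = radiated power, P = εσA T⁴.
Radiating area A = 4πr² = 0.01748 m².
T⁴ = P/(εσA) = 222/(0.81·5.67×10⁻⁸·0.01748) = 2.765×10¹¹ K⁴.
T = (2.765×10¹¹)^(1/4).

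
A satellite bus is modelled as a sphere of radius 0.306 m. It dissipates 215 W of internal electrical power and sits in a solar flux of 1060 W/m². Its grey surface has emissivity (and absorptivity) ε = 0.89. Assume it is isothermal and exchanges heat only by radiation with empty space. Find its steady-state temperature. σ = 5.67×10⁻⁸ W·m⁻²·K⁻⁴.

At steady state, absorbed solar power + internal power = radiated power.
Absorbed: α·S·A_cross = 0.89·1060·0.2942 = 277.5 W (cross-section πr²).
Total input = 277.5 + 215 = 492.5 W.
Radiated: εσ·A_surf·T⁴ with A_surf = 4πr² = 1.177 m².
T⁴ = 492.5/(0.89·5.67×10⁻⁸·1.177) = 8.295×10⁹ K⁴.

T ≈ 302 K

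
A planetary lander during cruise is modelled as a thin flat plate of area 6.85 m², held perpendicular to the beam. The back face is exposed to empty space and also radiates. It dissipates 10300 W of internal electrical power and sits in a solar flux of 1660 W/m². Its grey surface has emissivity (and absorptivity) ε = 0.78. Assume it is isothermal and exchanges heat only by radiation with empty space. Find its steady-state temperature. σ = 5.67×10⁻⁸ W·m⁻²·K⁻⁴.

T ≈ 422 K

At steady state, absorbed solar power + internal power = radiated power.
Absorbed: α·S·A_cross = 0.78·1660·6.850 = 8869 W (cross-section A).
Total input = 8869 + 10300 = 19170 W.
Radiated: εσ·A_surf·T⁴ with A_surf = 2A = 13.70 m².
T⁴ = 19170/(0.78·5.67×10⁻⁸·13.70) = 3.164×10¹⁰ K⁴.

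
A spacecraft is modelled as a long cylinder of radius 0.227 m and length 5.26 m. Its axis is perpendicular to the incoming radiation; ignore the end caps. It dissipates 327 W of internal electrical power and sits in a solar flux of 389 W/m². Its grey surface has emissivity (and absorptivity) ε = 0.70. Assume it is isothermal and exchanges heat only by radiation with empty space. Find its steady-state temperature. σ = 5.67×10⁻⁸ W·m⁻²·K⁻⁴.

At steady state, absorbed solar power + internal power = radiated power.
Absorbed: α·S·A_cross = 0.70·389·2.388 = 650.3 W (cross-section 2rL).
Total input = 650.3 + 327 = 977.3 W.
Radiated: εσ·A_surf·T⁴ with A_surf = 2πrL = 7.502 m².
T⁴ = 977.3/(0.70·5.67×10⁻⁸·7.502) = 3.282×10⁹ K⁴.

T ≈ 239 K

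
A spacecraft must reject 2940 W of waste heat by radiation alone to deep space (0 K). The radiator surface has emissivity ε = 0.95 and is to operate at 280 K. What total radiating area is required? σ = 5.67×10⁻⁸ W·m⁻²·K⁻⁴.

A ≈ 8.88 m²

P = εσA T⁴ ⇒ A = P/(εσT⁴).
T⁴ = 6.147×10⁹ K⁴.
A = 2940/(0.95 × 5.67×10⁻⁸ × 6.147×10⁹).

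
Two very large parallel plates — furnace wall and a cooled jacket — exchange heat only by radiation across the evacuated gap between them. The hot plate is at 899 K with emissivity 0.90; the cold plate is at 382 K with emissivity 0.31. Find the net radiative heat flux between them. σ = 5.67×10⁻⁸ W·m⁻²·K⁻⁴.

q ≈ 10700 W/m²

For two infinite grey parallel plates, q = σ(T₁⁴ − T₂⁴)/(1/ε₁ + 1/ε₂ − 1).
T₁⁴ − T₂⁴ = 6.532×10¹¹ − 2.129×10¹⁰ = 6.319×10¹¹ K⁴.
1/ε₁ + 1/ε₂ − 1 = 1.111 + 3.226 − 1 = 3.337.
q = 5.67×10⁻⁸ × 6.319×10¹¹ / 3.337.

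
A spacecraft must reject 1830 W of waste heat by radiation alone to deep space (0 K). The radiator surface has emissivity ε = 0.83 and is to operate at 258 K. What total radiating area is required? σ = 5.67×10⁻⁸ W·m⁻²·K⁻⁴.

A ≈ 8.78 m²

P = εσA T⁴ ⇒ A = P/(εσT⁴).
T⁴ = 4.431×10⁹ K⁴.
A = 1830/(0.83 × 5.67×10⁻⁸ × 4.431×10⁹).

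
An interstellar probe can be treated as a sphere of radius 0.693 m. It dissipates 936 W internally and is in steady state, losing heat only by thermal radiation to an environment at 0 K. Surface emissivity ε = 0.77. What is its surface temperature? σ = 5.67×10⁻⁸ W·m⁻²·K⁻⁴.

Steady state: internal power = radiated power, P = εσA T⁴.
Radiating area A = 4πr² = 6.035 m².
T⁴ = P/(εσA) = 936/(0.77·5.67×10⁻⁸·6.035) = 3.552×10⁹ K⁴.
T = (3.552×10⁹)^(1/4).

T ≈ 244 K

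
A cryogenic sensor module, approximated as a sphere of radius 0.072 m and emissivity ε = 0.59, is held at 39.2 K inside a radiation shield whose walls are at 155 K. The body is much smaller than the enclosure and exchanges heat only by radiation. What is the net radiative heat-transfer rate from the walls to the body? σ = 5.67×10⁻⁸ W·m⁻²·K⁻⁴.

P_net ≈ 1.25 W

For a small grey body in a large enclosure: P_net = εσA(T_body⁴ − T_wall⁴).
A = 4πr² = 0.06514 m²; T_body⁴ − T_wall⁴ = 2.361×10⁶ − 5.772×10⁸ = -5.748×10⁸ K⁴.
|P_net| = 0.59·5.67×10⁻⁸·0.06514·5.748×10⁸.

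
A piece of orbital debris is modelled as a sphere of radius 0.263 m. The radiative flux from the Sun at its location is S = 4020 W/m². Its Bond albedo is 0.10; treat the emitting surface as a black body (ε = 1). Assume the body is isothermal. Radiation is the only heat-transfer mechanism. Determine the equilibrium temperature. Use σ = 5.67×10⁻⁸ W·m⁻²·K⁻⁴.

T ≈ 355 K

At equilibrium, absorbed power = emitted power.
Absorbing cross-section = πr² = 0.2173 m²; emitting surface = 4πr² = 0.8692 m² (ratio 4).
(1−a)S·A_cross = εσ·A_surf·T⁴  ⇒  T⁴ = (1−a)S/(4σ).
T⁴ = 0.900·4020/(4·5.67×10⁻⁸) = 1.595×10¹⁰ K⁴.
T = (1.595×10¹⁰)^(1/4).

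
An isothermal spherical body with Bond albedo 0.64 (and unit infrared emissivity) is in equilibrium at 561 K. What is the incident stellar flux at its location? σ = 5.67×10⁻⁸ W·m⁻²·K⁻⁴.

S ≈ 62400 W/m²

(1−a)S·πr² = σ·4πr²·T⁴ ⇒ S = 4σT⁴/(1−a).
S = 4·5.67×10⁻⁸·9.905×10¹⁰/0.360.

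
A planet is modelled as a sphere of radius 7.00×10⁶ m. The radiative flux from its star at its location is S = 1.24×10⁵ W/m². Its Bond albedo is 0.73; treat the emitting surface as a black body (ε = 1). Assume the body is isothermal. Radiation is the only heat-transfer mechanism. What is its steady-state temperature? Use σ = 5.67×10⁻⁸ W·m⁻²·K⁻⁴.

T ≈ 620 K

At equilibrium, absorbed power = emitted power.
Absorbing cross-section = πr² = 1.539×10¹⁴ m²; emitting surface = 4πr² = 6.158×10¹⁴ m² (ratio 4).
(1−a)S·A_cross = εσ·A_surf·T⁴  ⇒  T⁴ = (1−a)S/(4σ).
T⁴ = 0.270·1.24×10⁵/(4·5.67×10⁻⁸) = 1.476×10¹¹ K⁴.
T = (1.476×10¹¹)^(1/4).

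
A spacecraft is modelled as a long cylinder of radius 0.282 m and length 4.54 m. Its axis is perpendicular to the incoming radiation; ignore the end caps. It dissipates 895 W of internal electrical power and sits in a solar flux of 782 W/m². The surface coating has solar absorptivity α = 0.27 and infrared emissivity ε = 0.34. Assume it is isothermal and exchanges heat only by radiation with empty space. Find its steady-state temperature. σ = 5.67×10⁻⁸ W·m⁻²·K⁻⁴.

At steady state, absorbed solar power + internal power = radiated power.
Absorbed: α·S·A_cross = 0.27·782·2.561 = 540.6 W (cross-section 2rL).
Total input = 540.6 + 895 = 1436 W.
Radiated: εσ·A_surf·T⁴ with A_surf = 2πrL = 8.044 m².
T⁴ = 1436/(0.34·5.67×10⁻⁸·8.044) = 9.258×10⁹ K⁴.

T ≈ 310 K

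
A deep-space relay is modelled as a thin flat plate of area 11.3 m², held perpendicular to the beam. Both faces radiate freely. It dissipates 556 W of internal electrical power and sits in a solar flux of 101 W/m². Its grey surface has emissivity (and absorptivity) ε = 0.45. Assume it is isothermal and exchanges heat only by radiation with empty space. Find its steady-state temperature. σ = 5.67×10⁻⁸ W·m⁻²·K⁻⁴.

At steady state, absorbed solar power + internal power = radiated power.
Absorbed: α·S·A_cross = 0.45·101·11.30 = 513.6 W (cross-section A).
Total input = 513.6 + 556 = 1070 W.
Radiated: εσ·A_surf·T⁴ with A_surf = 2A = 22.60 m².
T⁴ = 1070/(0.45·5.67×10⁻⁸·22.60) = 1.855×10⁹ K⁴.

T ≈ 208 K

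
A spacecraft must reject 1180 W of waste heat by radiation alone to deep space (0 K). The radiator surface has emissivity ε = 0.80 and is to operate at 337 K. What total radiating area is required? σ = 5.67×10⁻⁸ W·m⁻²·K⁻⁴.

A ≈ 2.02 m²

P = εσA T⁴ ⇒ A = P/(εσT⁴).
T⁴ = 1.290×10¹⁰ K⁴.
A = 1180/(0.80 × 5.67×10⁻⁸ × 1.290×10¹⁰).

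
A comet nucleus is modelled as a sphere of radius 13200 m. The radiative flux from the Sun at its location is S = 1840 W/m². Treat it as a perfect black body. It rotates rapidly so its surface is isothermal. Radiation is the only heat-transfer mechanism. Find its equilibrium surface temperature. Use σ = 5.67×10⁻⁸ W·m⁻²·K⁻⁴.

At equilibrium, absorbed power = emitted power.
Absorbing cross-section = πr² = 5.474×10⁸ m²; emitting surface = 4πr² = 2.190×10⁹ m² (ratio 4).
S·A_cross = εσ·A_surf·T⁴  ⇒  T⁴ = S/(4σ).
T⁴ = 1.00·1840/(4·5.67×10⁻⁸) = 8.113×10⁹ K⁴.
T = (8.113×10⁹)^(1/4).

T ≈ 300 K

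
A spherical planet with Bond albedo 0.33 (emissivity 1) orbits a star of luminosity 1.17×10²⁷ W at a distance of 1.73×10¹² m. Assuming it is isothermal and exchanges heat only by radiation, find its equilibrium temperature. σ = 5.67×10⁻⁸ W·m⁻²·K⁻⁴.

First find the stellar flux at distance d: S = L/(4πd²) = 1.17×10²⁷/(4π·(1.73×10¹²)²) = 31.11 W/m².
For an isothermal sphere, absorbed (1−a)S·πr² = emitted σ·4πr²·T⁴, so T⁴ = (1−a)S/(4σ).
T⁴ = 0.670·31.11/(4·5.67×10⁻⁸) = 9.190×10⁷ K⁴.

T ≈ 97.9 K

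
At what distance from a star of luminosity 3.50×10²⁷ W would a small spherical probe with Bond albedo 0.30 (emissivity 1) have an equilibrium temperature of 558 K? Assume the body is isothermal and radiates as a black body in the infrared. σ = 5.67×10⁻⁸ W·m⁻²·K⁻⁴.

d ≈ 9.42×10¹⁰ m

For an isothermal black-emitting sphere, (1−a)S·πr² = σ·4πr²·T⁴ ⇒ S = 4σT⁴/(1−a).
S = 4·5.67×10⁻⁸·(558)⁴/0.700 = 31410 W/m².
Flux falls as S = L/(4πd²), so d = √(L/(4πS)) = √(3.50×10²⁷/(4π·31410)).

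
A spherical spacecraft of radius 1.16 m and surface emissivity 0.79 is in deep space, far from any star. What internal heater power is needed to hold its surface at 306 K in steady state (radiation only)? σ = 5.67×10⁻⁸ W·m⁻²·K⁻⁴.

P ≈ 6640 W

P = εσ·4πr²·T⁴.
4πr² = 16.91 m²; T⁴ = 8.768×10⁹ K⁴.
P = 0.79·5.67×10⁻⁸·16.91·8.768×10⁹.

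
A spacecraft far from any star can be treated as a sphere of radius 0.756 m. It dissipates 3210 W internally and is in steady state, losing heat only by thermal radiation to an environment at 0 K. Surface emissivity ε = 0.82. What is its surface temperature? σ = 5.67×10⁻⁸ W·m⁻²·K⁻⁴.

T ≈ 313 K

Steady state: internal power = radiated power, P = εσA T⁴.
Radiating area A = 4πr² = 7.182 m².
T⁴ = P/(εσA) = 3210/(0.82·5.67×10⁻⁸·7.182) = 9.613×10⁹ K⁴.
T = (9.613×10⁹)^(1/4).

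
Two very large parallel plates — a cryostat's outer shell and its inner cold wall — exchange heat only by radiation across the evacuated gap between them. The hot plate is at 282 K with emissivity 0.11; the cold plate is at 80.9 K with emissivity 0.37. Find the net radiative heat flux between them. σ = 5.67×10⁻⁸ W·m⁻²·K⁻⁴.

For two infinite grey parallel plates, q = σ(T₁⁴ − T₂⁴)/(1/ε₁ + 1/ε₂ − 1).
T₁⁴ − T₂⁴ = 6.324×10⁹ − 4.283×10⁷ = 6.281×10⁹ K⁴.
1/ε₁ + 1/ε₂ − 1 = 9.091 + 2.703 − 1 = 10.79.
q = 5.67×10⁻⁸ × 6.281×10⁹ / 10.79.

q ≈ 33.0 W/m²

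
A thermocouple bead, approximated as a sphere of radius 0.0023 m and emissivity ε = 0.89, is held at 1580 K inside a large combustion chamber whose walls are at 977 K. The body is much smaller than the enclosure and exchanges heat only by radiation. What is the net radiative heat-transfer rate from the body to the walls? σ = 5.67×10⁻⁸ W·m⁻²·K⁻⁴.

For a small grey body in a large enclosure: P_net = εσA(T_body⁴ − T_wall⁴).
A = 4πr² = 6.648×10⁻⁵ m²; T_body⁴ − T_wall⁴ = 6.232×10¹² − 9.111×10¹¹ = 5.321×10¹² K⁴.
|P_net| = 0.89·5.67×10⁻⁸·6.648×10⁻⁵·5.321×10¹².

P_net ≈ 17.8 W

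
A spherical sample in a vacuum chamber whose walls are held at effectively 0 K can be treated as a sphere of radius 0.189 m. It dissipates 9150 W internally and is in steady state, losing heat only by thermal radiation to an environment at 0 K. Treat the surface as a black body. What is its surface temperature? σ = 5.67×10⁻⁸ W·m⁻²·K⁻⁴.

T ≈ 774 K

Steady state: internal power = radiated power, P = εσA T⁴.
Radiating area A = 4πr² = 0.4489 m².
T⁴ = P/(εσA) = 9150/(1.0·5.67×10⁻⁸·0.4489) = 3.595×10¹¹ K⁴.
T = (3.595×10¹¹)^(1/4).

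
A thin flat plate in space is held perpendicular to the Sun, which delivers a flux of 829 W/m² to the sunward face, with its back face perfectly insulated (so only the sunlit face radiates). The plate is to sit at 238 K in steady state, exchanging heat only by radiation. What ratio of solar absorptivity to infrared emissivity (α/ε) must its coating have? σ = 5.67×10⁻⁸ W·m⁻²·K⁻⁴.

Balance: αS·A = εσ·1A·T⁴ ⇒ α/ε = σT⁴/S.
α/ε = 5.67×10⁻⁸·(238)⁴/829 = 5.67×10⁻⁸·3.209×10⁹/829.

α/ε ≈ 0.219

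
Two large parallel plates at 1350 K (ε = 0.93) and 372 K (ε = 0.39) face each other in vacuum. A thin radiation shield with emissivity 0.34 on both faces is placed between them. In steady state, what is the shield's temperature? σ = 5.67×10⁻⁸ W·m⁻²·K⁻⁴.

In steady state the net flux on the hot side equals that on the cold side.
σ(T₁⁴−T_s⁴)/D₁ = σ(T_s⁴−T₂⁴)/D₂, with D₁ = 1/ε₁+1/ε_s−1 = 3.016, D₂ = 1/ε_s+1/ε₂−1 = 4.505.
Solve for T_s⁴: T_s⁴ = (D₂·T₁⁴ + D₁·T₂⁴)/(D₁+D₂) = 1.997×10¹² K⁴.

T_s ≈ 1190 K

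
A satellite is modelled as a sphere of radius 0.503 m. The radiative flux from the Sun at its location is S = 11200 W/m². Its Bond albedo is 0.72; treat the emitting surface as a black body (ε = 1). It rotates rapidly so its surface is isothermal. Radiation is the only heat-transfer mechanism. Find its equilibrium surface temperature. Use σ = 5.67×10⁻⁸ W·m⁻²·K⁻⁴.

At equilibrium, absorbed power = emitted power.
Absorbing cross-section = πr² = 0.7949 m²; emitting surface = 4πr² = 3.179 m² (ratio 4).
(1−a)S·A_cross = εσ·A_surf·T⁴  ⇒  T⁴ = (1−a)S/(4σ).
T⁴ = 0.280·11200/(4·5.67×10⁻⁸) = 1.383×10¹⁰ K⁴.
T = (1.383×10¹⁰)^(1/4).

T ≈ 343 K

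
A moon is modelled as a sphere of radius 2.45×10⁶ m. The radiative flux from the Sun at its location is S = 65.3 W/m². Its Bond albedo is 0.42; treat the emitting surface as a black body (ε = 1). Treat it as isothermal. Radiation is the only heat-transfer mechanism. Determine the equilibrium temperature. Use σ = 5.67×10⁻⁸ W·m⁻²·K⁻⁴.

At equilibrium, absorbed power = emitted power.
Absorbing cross-section = πr² = 1.886×10¹³ m²; emitting surface = 4πr² = 7.543×10¹³ m² (ratio 4).
(1−a)S·A_cross = εσ·A_surf·T⁴  ⇒  T⁴ = (1−a)S/(4σ).
T⁴ = 0.580·65.3/(4·5.67×10⁻⁸) = 1.670×10⁸ K⁴.
T = (1.670×10⁸)^(1/4).

T ≈ 114 K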